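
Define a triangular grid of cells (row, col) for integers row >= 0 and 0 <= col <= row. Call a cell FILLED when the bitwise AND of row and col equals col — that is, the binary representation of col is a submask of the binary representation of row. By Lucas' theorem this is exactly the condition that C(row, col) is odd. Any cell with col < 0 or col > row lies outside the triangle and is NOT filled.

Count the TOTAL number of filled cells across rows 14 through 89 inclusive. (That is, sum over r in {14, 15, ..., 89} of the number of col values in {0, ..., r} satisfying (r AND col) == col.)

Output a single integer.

Answer: 966

Derivation:
r14=1110 pc3: +8 =8
r15=1111 pc4: +16 =24
r16=10000 pc1: +2 =26
r17=10001 pc2: +4 =30
r18=10010 pc2: +4 =34
r19=10011 pc3: +8 =42
r20=10100 pc2: +4 =46
r21=10101 pc3: +8 =54
r22=10110 pc3: +8 =62
r23=10111 pc4: +16 =78
r24=11000 pc2: +4 =82
r25=11001 pc3: +8 =90
r26=11010 pc3: +8 =98
r27=11011 pc4: +16 =114
r28=11100 pc3: +8 =122
r29=11101 pc4: +16 =138
r30=11110 pc4: +16 =154
r31=11111 pc5: +32 =186
r32=100000 pc1: +2 =188
r33=100001 pc2: +4 =192
r34=100010 pc2: +4 =196
r35=100011 pc3: +8 =204
r36=100100 pc2: +4 =208
r37=100101 pc3: +8 =216
r38=100110 pc3: +8 =224
r39=100111 pc4: +16 =240
r40=101000 pc2: +4 =244
r41=101001 pc3: +8 =252
r42=101010 pc3: +8 =260
r43=101011 pc4: +16 =276
r44=101100 pc3: +8 =284
r45=101101 pc4: +16 =300
r46=101110 pc4: +16 =316
r47=101111 pc5: +32 =348
r48=110000 pc2: +4 =352
r49=110001 pc3: +8 =360
r50=110010 pc3: +8 =368
r51=110011 pc4: +16 =384
r52=110100 pc3: +8 =392
r53=110101 pc4: +16 =408
r54=110110 pc4: +16 =424
r55=110111 pc5: +32 =456
r56=111000 pc3: +8 =464
r57=111001 pc4: +16 =480
r58=111010 pc4: +16 =496
r59=111011 pc5: +32 =528
r60=111100 pc4: +16 =544
r61=111101 pc5: +32 =576
r62=111110 pc5: +32 =608
r63=111111 pc6: +64 =672
r64=1000000 pc1: +2 =674
r65=1000001 pc2: +4 =678
r66=1000010 pc2: +4 =682
r67=1000011 pc3: +8 =690
r68=1000100 pc2: +4 =694
r69=1000101 pc3: +8 =702
r70=1000110 pc3: +8 =710
r71=1000111 pc4: +16 =726
r72=1001000 pc2: +4 =730
r73=1001001 pc3: +8 =738
r74=1001010 pc3: +8 =746
r75=1001011 pc4: +16 =762
r76=1001100 pc3: +8 =770
r77=1001101 pc4: +16 =786
r78=1001110 pc4: +16 =802
r79=1001111 pc5: +32 =834
r80=1010000 pc2: +4 =838
r81=1010001 pc3: +8 =846
r82=1010010 pc3: +8 =854
r83=1010011 pc4: +16 =870
r84=1010100 pc3: +8 =878
r85=1010101 pc4: +16 =894
r86=1010110 pc4: +16 =910
r87=1010111 pc5: +32 =942
r88=1011000 pc3: +8 =950
r89=1011001 pc4: +16 =966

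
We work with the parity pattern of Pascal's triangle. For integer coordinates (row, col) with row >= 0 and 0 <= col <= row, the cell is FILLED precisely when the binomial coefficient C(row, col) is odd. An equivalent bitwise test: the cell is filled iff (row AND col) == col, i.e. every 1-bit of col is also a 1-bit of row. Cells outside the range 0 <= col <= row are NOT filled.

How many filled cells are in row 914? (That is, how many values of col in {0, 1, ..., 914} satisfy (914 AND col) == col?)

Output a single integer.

Answer: 32

Derivation:
914 in binary = 1110010010
popcount(914) = number of 1-bits in 1110010010 = 5
A col c satisfies (914 AND c) == c iff every set bit of c is also set in 914; each of the 5 set bits of 914 can independently be on or off in c.
count = 2^5 = 32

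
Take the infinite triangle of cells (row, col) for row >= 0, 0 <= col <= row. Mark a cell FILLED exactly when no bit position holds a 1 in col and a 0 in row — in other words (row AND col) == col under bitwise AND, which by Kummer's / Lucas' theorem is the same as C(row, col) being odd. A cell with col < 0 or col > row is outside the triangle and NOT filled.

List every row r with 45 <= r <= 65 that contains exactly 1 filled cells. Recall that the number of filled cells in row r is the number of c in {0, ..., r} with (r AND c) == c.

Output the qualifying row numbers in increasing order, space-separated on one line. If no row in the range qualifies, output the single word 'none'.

Answer: none

Derivation:
Row r has 2^popcount(r) filled cells, so we need popcount(r) = log2(1) = 0.
Scan r = 45..65 and keep those with exactly 0 one-bits:
r=45=101101 popcount=4 -> skip
r=46=101110 popcount=4 -> skip
r=47=101111 popcount=5 -> skip
r=48=110000 popcount=2 -> skip
r=49=110001 popcount=3 -> skip
r=50=110010 popcount=3 -> skip
r=51=110011 popcount=4 -> skip
r=52=110100 popcount=3 -> skip
r=53=110101 popcount=4 -> skip
r=54=110110 popcount=4 -> skip
r=55=110111 popcount=5 -> skip
r=56=111000 popcount=3 -> skip
r=57=111001 popcount=4 -> skip
r=58=111010 popcount=4 -> skip
r=59=111011 popcount=5 -> skip
r=60=111100 popcount=4 -> skip
r=61=111101 popcount=5 -> skip
r=62=111110 popcount=5 -> skip
r=63=111111 popcount=6 -> skip
r=64=1000000 popcount=1 -> skip
r=65=1000001 popcount=2 -> skip
Kept rows: none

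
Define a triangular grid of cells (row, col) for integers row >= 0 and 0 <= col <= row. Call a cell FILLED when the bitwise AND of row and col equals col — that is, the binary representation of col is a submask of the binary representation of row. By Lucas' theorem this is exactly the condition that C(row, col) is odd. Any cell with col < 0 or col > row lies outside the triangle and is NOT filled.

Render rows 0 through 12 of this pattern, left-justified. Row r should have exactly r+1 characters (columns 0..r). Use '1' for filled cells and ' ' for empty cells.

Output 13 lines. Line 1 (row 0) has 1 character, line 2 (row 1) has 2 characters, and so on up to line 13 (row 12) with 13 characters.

Answer: 1
11
1 1
1111
1   1
11  11
1 1 1 1
11111111
1       1
11      11
1 1     1 1
1111    1111
1   1   1   1

Derivation:
r0=0: 1
r1=1: 11
r2=10: 1 1
r3=11: 1111
r4=100: 1   1
r5=101: 11  11
r6=110: 1 1 1 1
r7=111: 11111111
r8=1000: 1       1
r9=1001: 11      11
r10=1010: 1 1     1 1
r11=1011: 1111    1111
r12=1100: 1   1   1   1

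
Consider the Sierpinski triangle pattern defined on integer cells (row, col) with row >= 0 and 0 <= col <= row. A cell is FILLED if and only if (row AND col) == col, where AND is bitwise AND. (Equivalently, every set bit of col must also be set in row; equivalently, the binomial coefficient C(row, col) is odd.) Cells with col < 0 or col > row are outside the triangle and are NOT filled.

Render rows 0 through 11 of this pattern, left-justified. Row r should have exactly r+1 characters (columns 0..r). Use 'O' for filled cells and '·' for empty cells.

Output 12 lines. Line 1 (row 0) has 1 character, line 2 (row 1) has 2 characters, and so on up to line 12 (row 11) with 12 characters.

Answer: O
OO
O·O
OOOO
O···O
OO··OO
O·O·O·O
OOOOOOOO
O·······O
OO······OO
O·O·····O·O
OOOO····OOOO

Derivation:
r0=0: O
r1=1: OO
r2=10: O·O
r3=11: OOOO
r4=100: O···O
r5=101: OO··OO
r6=110: O·O·O·O
r7=111: OOOOOOOO
r8=1000: O·······O
r9=1001: OO······OO
r10=1010: O·O·····O·O
r11=1011: OOOO····OOOO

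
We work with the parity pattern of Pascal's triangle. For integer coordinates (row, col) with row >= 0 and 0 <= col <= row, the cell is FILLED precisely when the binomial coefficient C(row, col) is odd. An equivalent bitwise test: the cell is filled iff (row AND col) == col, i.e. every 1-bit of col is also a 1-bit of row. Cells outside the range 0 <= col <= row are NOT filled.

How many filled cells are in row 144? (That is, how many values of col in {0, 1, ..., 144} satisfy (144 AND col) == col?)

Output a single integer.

144 in binary = 10010000
popcount(144) = number of 1-bits in 10010000 = 2
A col c satisfies (144 AND c) == c iff every set bit of c is also set in 144; each of the 2 set bits of 144 can independently be on or off in c.
count = 2^2 = 4

Answer: 4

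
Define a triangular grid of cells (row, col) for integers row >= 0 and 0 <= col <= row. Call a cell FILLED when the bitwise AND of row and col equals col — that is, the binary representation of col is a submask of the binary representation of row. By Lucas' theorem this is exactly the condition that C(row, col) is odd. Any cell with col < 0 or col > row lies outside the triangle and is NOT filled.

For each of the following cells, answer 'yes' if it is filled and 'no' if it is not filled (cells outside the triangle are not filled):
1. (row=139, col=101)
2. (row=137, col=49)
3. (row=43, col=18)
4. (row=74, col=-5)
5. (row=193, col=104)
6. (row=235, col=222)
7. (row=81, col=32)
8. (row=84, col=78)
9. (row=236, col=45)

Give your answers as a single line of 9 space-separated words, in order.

(139,101): row=0b10001011, col=0b1100101, row AND col = 0b1 = 1; 1 != 101 -> empty
(137,49): row=0b10001001, col=0b110001, row AND col = 0b1 = 1; 1 != 49 -> empty
(43,18): row=0b101011, col=0b10010, row AND col = 0b10 = 2; 2 != 18 -> empty
(74,-5): col outside [0, 74] -> not filled
(193,104): row=0b11000001, col=0b1101000, row AND col = 0b1000000 = 64; 64 != 104 -> empty
(235,222): row=0b11101011, col=0b11011110, row AND col = 0b11001010 = 202; 202 != 222 -> empty
(81,32): row=0b1010001, col=0b100000, row AND col = 0b0 = 0; 0 != 32 -> empty
(84,78): row=0b1010100, col=0b1001110, row AND col = 0b1000100 = 68; 68 != 78 -> empty
(236,45): row=0b11101100, col=0b101101, row AND col = 0b101100 = 44; 44 != 45 -> empty

Answer: no no no no no no no no no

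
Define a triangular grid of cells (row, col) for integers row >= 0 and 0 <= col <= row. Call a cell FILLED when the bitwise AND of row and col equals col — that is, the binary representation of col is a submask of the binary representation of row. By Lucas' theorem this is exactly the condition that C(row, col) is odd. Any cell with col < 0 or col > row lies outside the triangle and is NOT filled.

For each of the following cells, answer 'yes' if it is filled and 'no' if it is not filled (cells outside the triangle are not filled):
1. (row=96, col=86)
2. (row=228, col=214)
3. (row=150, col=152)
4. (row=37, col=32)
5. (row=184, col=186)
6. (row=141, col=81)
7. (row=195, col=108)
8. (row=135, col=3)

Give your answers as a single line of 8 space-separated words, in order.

(96,86): row=0b1100000, col=0b1010110, row AND col = 0b1000000 = 64; 64 != 86 -> empty
(228,214): row=0b11100100, col=0b11010110, row AND col = 0b11000100 = 196; 196 != 214 -> empty
(150,152): col outside [0, 150] -> not filled
(37,32): row=0b100101, col=0b100000, row AND col = 0b100000 = 32; 32 == 32 -> filled
(184,186): col outside [0, 184] -> not filled
(141,81): row=0b10001101, col=0b1010001, row AND col = 0b1 = 1; 1 != 81 -> empty
(195,108): row=0b11000011, col=0b1101100, row AND col = 0b1000000 = 64; 64 != 108 -> empty
(135,3): row=0b10000111, col=0b11, row AND col = 0b11 = 3; 3 == 3 -> filled

Answer: no no no yes no no no yes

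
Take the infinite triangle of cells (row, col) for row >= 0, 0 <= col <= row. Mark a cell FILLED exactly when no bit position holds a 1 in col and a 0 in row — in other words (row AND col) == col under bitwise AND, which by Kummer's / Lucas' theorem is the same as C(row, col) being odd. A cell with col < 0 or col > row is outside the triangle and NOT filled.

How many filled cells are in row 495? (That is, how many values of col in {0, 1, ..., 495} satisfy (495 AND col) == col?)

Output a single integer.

Answer: 256

Derivation:
495 in binary = 111101111
popcount(495) = number of 1-bits in 111101111 = 8
A col c satisfies (495 AND c) == c iff every set bit of c is also set in 495; each of the 8 set bits of 495 can independently be on or off in c.
count = 2^8 = 256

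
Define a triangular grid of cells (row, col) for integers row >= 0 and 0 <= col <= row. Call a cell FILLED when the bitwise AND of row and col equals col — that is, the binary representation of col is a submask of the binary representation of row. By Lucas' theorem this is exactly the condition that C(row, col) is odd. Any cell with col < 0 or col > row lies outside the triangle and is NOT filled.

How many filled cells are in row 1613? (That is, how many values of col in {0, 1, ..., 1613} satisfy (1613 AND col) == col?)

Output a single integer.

Answer: 64

Derivation:
1613 in binary = 11001001101
popcount(1613) = number of 1-bits in 11001001101 = 6
A col c satisfies (1613 AND c) == c iff every set bit of c is also set in 1613; each of the 6 set bits of 1613 can independently be on or off in c.
count = 2^6 = 64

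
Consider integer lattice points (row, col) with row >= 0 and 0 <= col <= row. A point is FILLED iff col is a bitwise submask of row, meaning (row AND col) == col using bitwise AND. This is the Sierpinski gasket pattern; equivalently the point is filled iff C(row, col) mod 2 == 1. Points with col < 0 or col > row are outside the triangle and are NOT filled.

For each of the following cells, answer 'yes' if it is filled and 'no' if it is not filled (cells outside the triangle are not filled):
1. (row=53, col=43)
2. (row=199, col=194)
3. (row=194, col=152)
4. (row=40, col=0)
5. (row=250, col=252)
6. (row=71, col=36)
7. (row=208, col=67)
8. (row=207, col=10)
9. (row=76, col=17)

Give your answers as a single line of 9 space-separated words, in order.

Answer: no yes no yes no no no yes no

Derivation:
(53,43): row=0b110101, col=0b101011, row AND col = 0b100001 = 33; 33 != 43 -> empty
(199,194): row=0b11000111, col=0b11000010, row AND col = 0b11000010 = 194; 194 == 194 -> filled
(194,152): row=0b11000010, col=0b10011000, row AND col = 0b10000000 = 128; 128 != 152 -> empty
(40,0): row=0b101000, col=0b0, row AND col = 0b0 = 0; 0 == 0 -> filled
(250,252): col outside [0, 250] -> not filled
(71,36): row=0b1000111, col=0b100100, row AND col = 0b100 = 4; 4 != 36 -> empty
(208,67): row=0b11010000, col=0b1000011, row AND col = 0b1000000 = 64; 64 != 67 -> empty
(207,10): row=0b11001111, col=0b1010, row AND col = 0b1010 = 10; 10 == 10 -> filled
(76,17): row=0b1001100, col=0b10001, row AND col = 0b0 = 0; 0 != 17 -> empty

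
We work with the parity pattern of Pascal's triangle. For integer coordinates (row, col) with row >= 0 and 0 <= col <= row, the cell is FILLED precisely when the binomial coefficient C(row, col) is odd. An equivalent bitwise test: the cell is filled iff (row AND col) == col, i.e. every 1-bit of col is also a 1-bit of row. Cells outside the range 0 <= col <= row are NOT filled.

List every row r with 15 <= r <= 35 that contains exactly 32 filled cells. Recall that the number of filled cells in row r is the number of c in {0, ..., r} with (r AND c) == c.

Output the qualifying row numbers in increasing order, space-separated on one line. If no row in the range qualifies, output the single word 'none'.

Row r has 2^popcount(r) filled cells, so we need popcount(r) = log2(32) = 5.
Scan r = 15..35 and keep those with exactly 5 one-bits:
r=15=1111 popcount=4 -> skip
r=16=10000 popcount=1 -> skip
r=17=10001 popcount=2 -> skip
r=18=10010 popcount=2 -> skip
r=19=10011 popcount=3 -> skip
r=20=10100 popcount=2 -> skip
r=21=10101 popcount=3 -> skip
r=22=10110 popcount=3 -> skip
r=23=10111 popcount=4 -> skip
r=24=11000 popcount=2 -> skip
r=25=11001 popcount=3 -> skip
r=26=11010 popcount=3 -> skip
r=27=11011 popcount=4 -> skip
r=28=11100 popcount=3 -> skip
r=29=11101 popcount=4 -> skip
r=30=11110 popcount=4 -> skip
r=31=11111 popcount=5 -> KEEP
r=32=100000 popcount=1 -> skip
r=33=100001 popcount=2 -> skip
r=34=100010 popcount=2 -> skip
r=35=100011 popcount=3 -> skip
Kept rows: 31

Answer: 31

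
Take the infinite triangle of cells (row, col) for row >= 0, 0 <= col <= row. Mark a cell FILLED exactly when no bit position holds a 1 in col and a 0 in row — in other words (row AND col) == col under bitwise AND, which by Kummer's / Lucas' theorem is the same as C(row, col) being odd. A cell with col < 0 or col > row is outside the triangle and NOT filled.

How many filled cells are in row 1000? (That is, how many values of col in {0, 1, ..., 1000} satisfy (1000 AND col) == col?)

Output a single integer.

Answer: 64

Derivation:
1000 in binary = 1111101000
popcount(1000) = number of 1-bits in 1111101000 = 6
A col c satisfies (1000 AND c) == c iff every set bit of c is also set in 1000; each of the 6 set bits of 1000 can independently be on or off in c.
count = 2^6 = 64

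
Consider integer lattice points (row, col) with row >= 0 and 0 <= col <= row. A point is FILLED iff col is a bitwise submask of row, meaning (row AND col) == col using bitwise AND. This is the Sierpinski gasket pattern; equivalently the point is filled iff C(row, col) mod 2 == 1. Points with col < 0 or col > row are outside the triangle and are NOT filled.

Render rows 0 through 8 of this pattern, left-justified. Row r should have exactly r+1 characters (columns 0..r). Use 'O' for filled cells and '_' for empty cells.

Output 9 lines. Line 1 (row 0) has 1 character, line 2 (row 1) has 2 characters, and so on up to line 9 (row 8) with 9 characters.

Answer: O
OO
O_O
OOOO
O___O
OO__OO
O_O_O_O
OOOOOOOO
O_______O

Derivation:
r0=0: O
r1=1: OO
r2=10: O_O
r3=11: OOOO
r4=100: O___O
r5=101: OO__OO
r6=110: O_O_O_O
r7=111: OOOOOOOO
r8=1000: O_______O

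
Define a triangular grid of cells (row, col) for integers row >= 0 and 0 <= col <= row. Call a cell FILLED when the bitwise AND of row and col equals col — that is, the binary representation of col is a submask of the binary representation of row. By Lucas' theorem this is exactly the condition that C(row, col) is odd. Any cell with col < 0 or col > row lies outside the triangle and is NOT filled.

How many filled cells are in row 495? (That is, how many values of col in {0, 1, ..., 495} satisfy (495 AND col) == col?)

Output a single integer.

Answer: 256

Derivation:
495 in binary = 111101111
popcount(495) = number of 1-bits in 111101111 = 8
A col c satisfies (495 AND c) == c iff every set bit of c is also set in 495; each of the 8 set bits of 495 can independently be on or off in c.
count = 2^8 = 256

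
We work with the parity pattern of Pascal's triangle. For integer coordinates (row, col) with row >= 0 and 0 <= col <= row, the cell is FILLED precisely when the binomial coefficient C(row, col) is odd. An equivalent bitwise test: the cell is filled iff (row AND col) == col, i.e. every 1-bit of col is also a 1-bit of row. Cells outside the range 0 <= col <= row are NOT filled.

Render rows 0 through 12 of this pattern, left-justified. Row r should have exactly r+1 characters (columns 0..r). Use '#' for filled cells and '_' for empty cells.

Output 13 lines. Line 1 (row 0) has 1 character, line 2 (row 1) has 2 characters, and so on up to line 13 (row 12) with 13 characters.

Answer: #
##
#_#
####
#___#
##__##
#_#_#_#
########
#_______#
##______##
#_#_____#_#
####____####
#___#___#___#

Derivation:
r0=0: #
r1=1: ##
r2=10: #_#
r3=11: ####
r4=100: #___#
r5=101: ##__##
r6=110: #_#_#_#
r7=111: ########
r8=1000: #_______#
r9=1001: ##______##
r10=1010: #_#_____#_#
r11=1011: ####____####
r12=1100: #___#___#___#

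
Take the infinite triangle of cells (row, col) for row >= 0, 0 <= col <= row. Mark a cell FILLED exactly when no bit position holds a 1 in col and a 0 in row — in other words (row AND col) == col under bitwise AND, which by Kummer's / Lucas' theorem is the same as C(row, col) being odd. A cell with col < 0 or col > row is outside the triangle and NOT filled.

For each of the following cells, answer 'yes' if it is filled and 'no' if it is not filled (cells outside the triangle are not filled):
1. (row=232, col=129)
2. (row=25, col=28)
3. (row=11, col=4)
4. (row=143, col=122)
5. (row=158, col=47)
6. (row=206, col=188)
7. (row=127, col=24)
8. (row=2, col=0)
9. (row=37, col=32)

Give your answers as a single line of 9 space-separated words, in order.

Answer: no no no no no no yes yes yes

Derivation:
(232,129): row=0b11101000, col=0b10000001, row AND col = 0b10000000 = 128; 128 != 129 -> empty
(25,28): col outside [0, 25] -> not filled
(11,4): row=0b1011, col=0b100, row AND col = 0b0 = 0; 0 != 4 -> empty
(143,122): row=0b10001111, col=0b1111010, row AND col = 0b1010 = 10; 10 != 122 -> empty
(158,47): row=0b10011110, col=0b101111, row AND col = 0b1110 = 14; 14 != 47 -> empty
(206,188): row=0b11001110, col=0b10111100, row AND col = 0b10001100 = 140; 140 != 188 -> empty
(127,24): row=0b1111111, col=0b11000, row AND col = 0b11000 = 24; 24 == 24 -> filled
(2,0): row=0b10, col=0b0, row AND col = 0b0 = 0; 0 == 0 -> filled
(37,32): row=0b100101, col=0b100000, row AND col = 0b100000 = 32; 32 == 32 -> filled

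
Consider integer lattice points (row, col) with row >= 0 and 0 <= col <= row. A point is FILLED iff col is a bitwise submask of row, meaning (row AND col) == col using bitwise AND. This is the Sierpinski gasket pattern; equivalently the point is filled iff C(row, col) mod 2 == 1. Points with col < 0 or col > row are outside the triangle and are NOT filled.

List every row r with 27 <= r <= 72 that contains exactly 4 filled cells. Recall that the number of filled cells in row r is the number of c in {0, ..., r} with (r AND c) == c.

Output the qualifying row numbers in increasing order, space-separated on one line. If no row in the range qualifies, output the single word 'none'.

Row r has 2^popcount(r) filled cells, so we need popcount(r) = log2(4) = 2.
Scan r = 27..72 and keep those with exactly 2 one-bits:
r=27=11011 popcount=4 -> skip
r=28=11100 popcount=3 -> skip
r=29=11101 popcount=4 -> skip
r=30=11110 popcount=4 -> skip
r=31=11111 popcount=5 -> skip
r=32=100000 popcount=1 -> skip
r=33=100001 popcount=2 -> KEEP
r=34=100010 popcount=2 -> KEEP
r=35=100011 popcount=3 -> skip
r=36=100100 popcount=2 -> KEEP
r=37=100101 popcount=3 -> skip
r=38=100110 popcount=3 -> skip
r=39=100111 popcount=4 -> skip
r=40=101000 popcount=2 -> KEEP
r=41=101001 popcount=3 -> skip
r=42=101010 popcount=3 -> skip
r=43=101011 popcount=4 -> skip
r=44=101100 popcount=3 -> skip
r=45=101101 popcount=4 -> skip
r=46=101110 popcount=4 -> skip
r=47=101111 popcount=5 -> skip
r=48=110000 popcount=2 -> KEEP
r=49=110001 popcount=3 -> skip
r=50=110010 popcount=3 -> skip
r=51=110011 popcount=4 -> skip
r=52=110100 popcount=3 -> skip
r=53=110101 popcount=4 -> skip
r=54=110110 popcount=4 -> skip
r=55=110111 popcount=5 -> skip
r=56=111000 popcount=3 -> skip
r=57=111001 popcount=4 -> skip
r=58=111010 popcount=4 -> skip
r=59=111011 popcount=5 -> skip
r=60=111100 popcount=4 -> skip
r=61=111101 popcount=5 -> skip
r=62=111110 popcount=5 -> skip
r=63=111111 popcount=6 -> skip
r=64=1000000 popcount=1 -> skip
r=65=1000001 popcount=2 -> KEEP
r=66=1000010 popcount=2 -> KEEP
r=67=1000011 popcount=3 -> skip
r=68=1000100 popcount=2 -> KEEP
r=69=1000101 popcount=3 -> skip
r=70=1000110 popcount=3 -> skip
r=71=1000111 popcount=4 -> skip
r=72=1001000 popcount=2 -> KEEP
Kept rows: 33 34 36 40 48 65 66 68 72

Answer: 33 34 36 40 48 65 66 68 72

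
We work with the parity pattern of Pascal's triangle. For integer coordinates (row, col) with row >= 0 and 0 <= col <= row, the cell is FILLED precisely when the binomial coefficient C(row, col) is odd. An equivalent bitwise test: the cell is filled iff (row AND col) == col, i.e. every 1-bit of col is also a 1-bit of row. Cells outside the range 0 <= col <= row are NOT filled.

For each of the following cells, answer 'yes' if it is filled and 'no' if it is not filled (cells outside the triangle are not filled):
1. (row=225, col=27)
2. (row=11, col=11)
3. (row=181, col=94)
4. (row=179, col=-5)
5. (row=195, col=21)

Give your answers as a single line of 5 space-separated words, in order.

(225,27): row=0b11100001, col=0b11011, row AND col = 0b1 = 1; 1 != 27 -> empty
(11,11): row=0b1011, col=0b1011, row AND col = 0b1011 = 11; 11 == 11 -> filled
(181,94): row=0b10110101, col=0b1011110, row AND col = 0b10100 = 20; 20 != 94 -> empty
(179,-5): col outside [0, 179] -> not filled
(195,21): row=0b11000011, col=0b10101, row AND col = 0b1 = 1; 1 != 21 -> empty

Answer: no yes no no no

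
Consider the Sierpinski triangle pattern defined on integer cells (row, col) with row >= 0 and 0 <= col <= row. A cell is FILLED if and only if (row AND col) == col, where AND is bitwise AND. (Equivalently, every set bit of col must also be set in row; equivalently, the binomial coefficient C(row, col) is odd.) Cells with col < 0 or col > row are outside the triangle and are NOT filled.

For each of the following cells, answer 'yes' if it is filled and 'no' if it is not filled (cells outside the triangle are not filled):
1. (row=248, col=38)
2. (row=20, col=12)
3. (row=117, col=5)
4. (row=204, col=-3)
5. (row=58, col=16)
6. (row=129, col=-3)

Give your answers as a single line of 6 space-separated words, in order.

(248,38): row=0b11111000, col=0b100110, row AND col = 0b100000 = 32; 32 != 38 -> empty
(20,12): row=0b10100, col=0b1100, row AND col = 0b100 = 4; 4 != 12 -> empty
(117,5): row=0b1110101, col=0b101, row AND col = 0b101 = 5; 5 == 5 -> filled
(204,-3): col outside [0, 204] -> not filled
(58,16): row=0b111010, col=0b10000, row AND col = 0b10000 = 16; 16 == 16 -> filled
(129,-3): col outside [0, 129] -> not filled

Answer: no no yes no yes no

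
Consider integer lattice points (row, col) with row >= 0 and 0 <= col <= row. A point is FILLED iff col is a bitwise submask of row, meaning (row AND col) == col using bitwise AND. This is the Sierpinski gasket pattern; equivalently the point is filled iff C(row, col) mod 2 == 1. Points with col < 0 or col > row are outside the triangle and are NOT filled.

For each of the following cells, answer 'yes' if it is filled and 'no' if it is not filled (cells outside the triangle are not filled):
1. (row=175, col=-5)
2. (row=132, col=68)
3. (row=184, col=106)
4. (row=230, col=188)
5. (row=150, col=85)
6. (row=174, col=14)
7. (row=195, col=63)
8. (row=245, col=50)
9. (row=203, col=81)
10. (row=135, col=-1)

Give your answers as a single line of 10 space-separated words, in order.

(175,-5): col outside [0, 175] -> not filled
(132,68): row=0b10000100, col=0b1000100, row AND col = 0b100 = 4; 4 != 68 -> empty
(184,106): row=0b10111000, col=0b1101010, row AND col = 0b101000 = 40; 40 != 106 -> empty
(230,188): row=0b11100110, col=0b10111100, row AND col = 0b10100100 = 164; 164 != 188 -> empty
(150,85): row=0b10010110, col=0b1010101, row AND col = 0b10100 = 20; 20 != 85 -> empty
(174,14): row=0b10101110, col=0b1110, row AND col = 0b1110 = 14; 14 == 14 -> filled
(195,63): row=0b11000011, col=0b111111, row AND col = 0b11 = 3; 3 != 63 -> empty
(245,50): row=0b11110101, col=0b110010, row AND col = 0b110000 = 48; 48 != 50 -> empty
(203,81): row=0b11001011, col=0b1010001, row AND col = 0b1000001 = 65; 65 != 81 -> empty
(135,-1): col outside [0, 135] -> not filled

Answer: no no no no no yes no no no no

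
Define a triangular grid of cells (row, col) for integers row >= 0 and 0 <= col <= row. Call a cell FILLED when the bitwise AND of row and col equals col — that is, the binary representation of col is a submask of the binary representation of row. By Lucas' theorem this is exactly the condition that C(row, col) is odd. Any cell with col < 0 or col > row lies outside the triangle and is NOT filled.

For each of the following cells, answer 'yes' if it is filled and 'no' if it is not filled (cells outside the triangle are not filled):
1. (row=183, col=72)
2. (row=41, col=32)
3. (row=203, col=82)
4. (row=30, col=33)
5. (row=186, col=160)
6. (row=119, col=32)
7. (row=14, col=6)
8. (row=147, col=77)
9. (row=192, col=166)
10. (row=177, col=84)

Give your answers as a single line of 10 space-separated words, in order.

Answer: no yes no no yes yes yes no no no

Derivation:
(183,72): row=0b10110111, col=0b1001000, row AND col = 0b0 = 0; 0 != 72 -> empty
(41,32): row=0b101001, col=0b100000, row AND col = 0b100000 = 32; 32 == 32 -> filled
(203,82): row=0b11001011, col=0b1010010, row AND col = 0b1000010 = 66; 66 != 82 -> empty
(30,33): col outside [0, 30] -> not filled
(186,160): row=0b10111010, col=0b10100000, row AND col = 0b10100000 = 160; 160 == 160 -> filled
(119,32): row=0b1110111, col=0b100000, row AND col = 0b100000 = 32; 32 == 32 -> filled
(14,6): row=0b1110, col=0b110, row AND col = 0b110 = 6; 6 == 6 -> filled
(147,77): row=0b10010011, col=0b1001101, row AND col = 0b1 = 1; 1 != 77 -> empty
(192,166): row=0b11000000, col=0b10100110, row AND col = 0b10000000 = 128; 128 != 166 -> empty
(177,84): row=0b10110001, col=0b1010100, row AND col = 0b10000 = 16; 16 != 84 -> empty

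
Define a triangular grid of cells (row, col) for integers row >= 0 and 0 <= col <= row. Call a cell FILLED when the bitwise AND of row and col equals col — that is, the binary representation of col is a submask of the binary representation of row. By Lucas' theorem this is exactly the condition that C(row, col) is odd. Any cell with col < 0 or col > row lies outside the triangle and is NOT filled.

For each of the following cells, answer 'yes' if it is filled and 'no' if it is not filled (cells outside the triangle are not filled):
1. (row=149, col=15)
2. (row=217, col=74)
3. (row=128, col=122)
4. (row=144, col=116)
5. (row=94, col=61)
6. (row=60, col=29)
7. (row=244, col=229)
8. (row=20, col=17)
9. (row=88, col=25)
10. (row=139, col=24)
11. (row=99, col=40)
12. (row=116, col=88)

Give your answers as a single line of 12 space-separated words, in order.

(149,15): row=0b10010101, col=0b1111, row AND col = 0b101 = 5; 5 != 15 -> empty
(217,74): row=0b11011001, col=0b1001010, row AND col = 0b1001000 = 72; 72 != 74 -> empty
(128,122): row=0b10000000, col=0b1111010, row AND col = 0b0 = 0; 0 != 122 -> empty
(144,116): row=0b10010000, col=0b1110100, row AND col = 0b10000 = 16; 16 != 116 -> empty
(94,61): row=0b1011110, col=0b111101, row AND col = 0b11100 = 28; 28 != 61 -> empty
(60,29): row=0b111100, col=0b11101, row AND col = 0b11100 = 28; 28 != 29 -> empty
(244,229): row=0b11110100, col=0b11100101, row AND col = 0b11100100 = 228; 228 != 229 -> empty
(20,17): row=0b10100, col=0b10001, row AND col = 0b10000 = 16; 16 != 17 -> empty
(88,25): row=0b1011000, col=0b11001, row AND col = 0b11000 = 24; 24 != 25 -> empty
(139,24): row=0b10001011, col=0b11000, row AND col = 0b1000 = 8; 8 != 24 -> empty
(99,40): row=0b1100011, col=0b101000, row AND col = 0b100000 = 32; 32 != 40 -> empty
(116,88): row=0b1110100, col=0b1011000, row AND col = 0b1010000 = 80; 80 != 88 -> empty

Answer: no no no no no no no no no no no no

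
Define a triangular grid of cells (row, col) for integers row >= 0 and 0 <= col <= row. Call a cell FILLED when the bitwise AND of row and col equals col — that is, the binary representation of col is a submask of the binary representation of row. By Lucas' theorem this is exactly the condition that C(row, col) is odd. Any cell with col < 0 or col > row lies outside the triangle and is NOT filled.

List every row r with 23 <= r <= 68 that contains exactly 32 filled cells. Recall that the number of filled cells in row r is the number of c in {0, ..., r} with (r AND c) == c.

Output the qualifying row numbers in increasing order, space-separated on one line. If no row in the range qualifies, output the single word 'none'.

Answer: 31 47 55 59 61 62

Derivation:
Row r has 2^popcount(r) filled cells, so we need popcount(r) = log2(32) = 5.
Scan r = 23..68 and keep those with exactly 5 one-bits:
r=23=10111 popcount=4 -> skip
r=24=11000 popcount=2 -> skip
r=25=11001 popcount=3 -> skip
r=26=11010 popcount=3 -> skip
r=27=11011 popcount=4 -> skip
r=28=11100 popcount=3 -> skip
r=29=11101 popcount=4 -> skip
r=30=11110 popcount=4 -> skip
r=31=11111 popcount=5 -> KEEP
r=32=100000 popcount=1 -> skip
r=33=100001 popcount=2 -> skip
r=34=100010 popcount=2 -> skip
r=35=100011 popcount=3 -> skip
r=36=100100 popcount=2 -> skip
r=37=100101 popcount=3 -> skip
r=38=100110 popcount=3 -> skip
r=39=100111 popcount=4 -> skip
r=40=101000 popcount=2 -> skip
r=41=101001 popcount=3 -> skip
r=42=101010 popcount=3 -> skip
r=43=101011 popcount=4 -> skip
r=44=101100 popcount=3 -> skip
r=45=101101 popcount=4 -> skip
r=46=101110 popcount=4 -> skip
r=47=101111 popcount=5 -> KEEP
r=48=110000 popcount=2 -> skip
r=49=110001 popcount=3 -> skip
r=50=110010 popcount=3 -> skip
r=51=110011 popcount=4 -> skip
r=52=110100 popcount=3 -> skip
r=53=110101 popcount=4 -> skip
r=54=110110 popcount=4 -> skip
r=55=110111 popcount=5 -> KEEP
r=56=111000 popcount=3 -> skip
r=57=111001 popcount=4 -> skip
r=58=111010 popcount=4 -> skip
r=59=111011 popcount=5 -> KEEP
r=60=111100 popcount=4 -> skip
r=61=111101 popcount=5 -> KEEP
r=62=111110 popcount=5 -> KEEP
r=63=111111 popcount=6 -> skip
r=64=1000000 popcount=1 -> skip
r=65=1000001 popcount=2 -> skip
r=66=1000010 popcount=2 -> skip
r=67=1000011 popcount=3 -> skip
r=68=1000100 popcount=2 -> skip
Kept rows: 31 47 55 59 61 62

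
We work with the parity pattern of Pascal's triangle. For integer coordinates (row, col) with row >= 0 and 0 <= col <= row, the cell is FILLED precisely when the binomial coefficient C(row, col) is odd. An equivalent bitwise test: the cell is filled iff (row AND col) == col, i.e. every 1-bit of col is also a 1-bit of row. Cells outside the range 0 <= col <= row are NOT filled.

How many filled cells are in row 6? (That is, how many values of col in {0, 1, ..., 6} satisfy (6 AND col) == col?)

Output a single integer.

6 in binary = 110
popcount(6) = number of 1-bits in 110 = 2
A col c satisfies (6 AND c) == c iff every set bit of c is also set in 6; each of the 2 set bits of 6 can independently be on or off in c.
count = 2^2 = 4

Answer: 4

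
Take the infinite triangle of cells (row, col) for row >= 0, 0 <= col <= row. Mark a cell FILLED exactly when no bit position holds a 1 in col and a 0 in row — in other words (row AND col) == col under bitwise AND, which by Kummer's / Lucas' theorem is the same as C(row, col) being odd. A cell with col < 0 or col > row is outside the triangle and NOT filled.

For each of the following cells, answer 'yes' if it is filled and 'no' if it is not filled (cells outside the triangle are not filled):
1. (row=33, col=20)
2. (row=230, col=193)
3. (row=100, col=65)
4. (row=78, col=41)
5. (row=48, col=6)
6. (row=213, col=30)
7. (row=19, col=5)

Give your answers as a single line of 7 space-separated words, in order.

Answer: no no no no no no no

Derivation:
(33,20): row=0b100001, col=0b10100, row AND col = 0b0 = 0; 0 != 20 -> empty
(230,193): row=0b11100110, col=0b11000001, row AND col = 0b11000000 = 192; 192 != 193 -> empty
(100,65): row=0b1100100, col=0b1000001, row AND col = 0b1000000 = 64; 64 != 65 -> empty
(78,41): row=0b1001110, col=0b101001, row AND col = 0b1000 = 8; 8 != 41 -> empty
(48,6): row=0b110000, col=0b110, row AND col = 0b0 = 0; 0 != 6 -> empty
(213,30): row=0b11010101, col=0b11110, row AND col = 0b10100 = 20; 20 != 30 -> empty
(19,5): row=0b10011, col=0b101, row AND col = 0b1 = 1; 1 != 5 -> empty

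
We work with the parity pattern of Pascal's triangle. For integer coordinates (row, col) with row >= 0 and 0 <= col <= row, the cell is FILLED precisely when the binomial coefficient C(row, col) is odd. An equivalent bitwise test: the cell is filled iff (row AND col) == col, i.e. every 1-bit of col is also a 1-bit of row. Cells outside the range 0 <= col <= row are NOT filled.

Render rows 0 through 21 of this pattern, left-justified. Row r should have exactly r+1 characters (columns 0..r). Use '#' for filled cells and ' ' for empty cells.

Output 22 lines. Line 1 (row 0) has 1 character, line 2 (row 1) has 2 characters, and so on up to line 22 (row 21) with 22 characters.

r0=0: #
r1=1: ##
r2=10: # #
r3=11: ####
r4=100: #   #
r5=101: ##  ##
r6=110: # # # #
r7=111: ########
r8=1000: #       #
r9=1001: ##      ##
r10=1010: # #     # #
r11=1011: ####    ####
r12=1100: #   #   #   #
r13=1101: ##  ##  ##  ##
r14=1110: # # # # # # # #
r15=1111: ################
r16=10000: #               #
r17=10001: ##              ##
r18=10010: # #             # #
r19=10011: ####            ####
r20=10100: #   #           #   #
r21=10101: ##  ##          ##  ##

Answer: #
##
# #
####
#   #
##  ##
# # # #
########
#       #
##      ##
# #     # #
####    ####
#   #   #   #
##  ##  ##  ##
# # # # # # # #
################
#               #
##              ##
# #             # #
####            ####
#   #           #   #
##  ##          ##  ##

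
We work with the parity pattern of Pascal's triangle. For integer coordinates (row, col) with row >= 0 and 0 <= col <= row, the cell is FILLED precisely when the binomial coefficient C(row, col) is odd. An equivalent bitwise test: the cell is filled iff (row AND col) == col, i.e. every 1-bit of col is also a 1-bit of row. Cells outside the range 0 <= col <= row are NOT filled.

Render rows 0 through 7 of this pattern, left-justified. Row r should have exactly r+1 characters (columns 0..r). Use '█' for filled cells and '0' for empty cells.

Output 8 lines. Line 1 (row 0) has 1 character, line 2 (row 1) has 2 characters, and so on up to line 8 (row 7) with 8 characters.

r0=0: █
r1=1: ██
r2=10: █0█
r3=11: ████
r4=100: █000█
r5=101: ██00██
r6=110: █0█0█0█
r7=111: ████████

Answer: █
██
█0█
████
█000█
██00██
█0█0█0█
████████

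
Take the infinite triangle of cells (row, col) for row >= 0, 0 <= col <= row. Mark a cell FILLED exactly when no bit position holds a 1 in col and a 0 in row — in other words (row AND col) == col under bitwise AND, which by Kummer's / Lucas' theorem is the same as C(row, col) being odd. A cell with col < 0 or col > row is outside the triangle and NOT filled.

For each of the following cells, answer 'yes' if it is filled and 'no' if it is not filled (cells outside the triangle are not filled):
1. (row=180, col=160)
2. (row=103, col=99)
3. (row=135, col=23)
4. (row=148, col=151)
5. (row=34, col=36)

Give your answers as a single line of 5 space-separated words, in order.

(180,160): row=0b10110100, col=0b10100000, row AND col = 0b10100000 = 160; 160 == 160 -> filled
(103,99): row=0b1100111, col=0b1100011, row AND col = 0b1100011 = 99; 99 == 99 -> filled
(135,23): row=0b10000111, col=0b10111, row AND col = 0b111 = 7; 7 != 23 -> empty
(148,151): col outside [0, 148] -> not filled
(34,36): col outside [0, 34] -> not filled

Answer: yes yes no no no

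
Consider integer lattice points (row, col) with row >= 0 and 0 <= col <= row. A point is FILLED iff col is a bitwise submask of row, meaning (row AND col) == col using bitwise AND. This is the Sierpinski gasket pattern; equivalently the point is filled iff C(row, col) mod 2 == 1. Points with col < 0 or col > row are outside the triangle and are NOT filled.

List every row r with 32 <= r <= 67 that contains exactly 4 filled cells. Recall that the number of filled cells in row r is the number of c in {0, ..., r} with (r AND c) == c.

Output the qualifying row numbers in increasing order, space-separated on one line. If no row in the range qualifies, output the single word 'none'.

Answer: 33 34 36 40 48 65 66

Derivation:
Row r has 2^popcount(r) filled cells, so we need popcount(r) = log2(4) = 2.
Scan r = 32..67 and keep those with exactly 2 one-bits:
r=32=100000 popcount=1 -> skip
r=33=100001 popcount=2 -> KEEP
r=34=100010 popcount=2 -> KEEP
r=35=100011 popcount=3 -> skip
r=36=100100 popcount=2 -> KEEP
r=37=100101 popcount=3 -> skip
r=38=100110 popcount=3 -> skip
r=39=100111 popcount=4 -> skip
r=40=101000 popcount=2 -> KEEP
r=41=101001 popcount=3 -> skip
r=42=101010 popcount=3 -> skip
r=43=101011 popcount=4 -> skip
r=44=101100 popcount=3 -> skip
r=45=101101 popcount=4 -> skip
r=46=101110 popcount=4 -> skip
r=47=101111 popcount=5 -> skip
r=48=110000 popcount=2 -> KEEP
r=49=110001 popcount=3 -> skip
r=50=110010 popcount=3 -> skip
r=51=110011 popcount=4 -> skip
r=52=110100 popcount=3 -> skip
r=53=110101 popcount=4 -> skip
r=54=110110 popcount=4 -> skip
r=55=110111 popcount=5 -> skip
r=56=111000 popcount=3 -> skip
r=57=111001 popcount=4 -> skip
r=58=111010 popcount=4 -> skip
r=59=111011 popcount=5 -> skip
r=60=111100 popcount=4 -> skip
r=61=111101 popcount=5 -> skip
r=62=111110 popcount=5 -> skip
r=63=111111 popcount=6 -> skip
r=64=1000000 popcount=1 -> skip
r=65=1000001 popcount=2 -> KEEP
r=66=1000010 popcount=2 -> KEEP
r=67=1000011 popcount=3 -> skip
Kept rows: 33 34 36 40 48 65 66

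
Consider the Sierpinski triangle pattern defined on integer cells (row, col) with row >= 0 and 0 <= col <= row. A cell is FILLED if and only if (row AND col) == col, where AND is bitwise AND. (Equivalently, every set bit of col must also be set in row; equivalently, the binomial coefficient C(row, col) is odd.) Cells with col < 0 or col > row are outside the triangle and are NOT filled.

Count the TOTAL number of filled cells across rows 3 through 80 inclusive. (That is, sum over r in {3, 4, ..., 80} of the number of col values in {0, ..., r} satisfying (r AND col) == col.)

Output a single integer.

r3=11 pc2: +4 =4
r4=100 pc1: +2 =6
r5=101 pc2: +4 =10
r6=110 pc2: +4 =14
r7=111 pc3: +8 =22
r8=1000 pc1: +2 =24
r9=1001 pc2: +4 =28
r10=1010 pc2: +4 =32
r11=1011 pc3: +8 =40
r12=1100 pc2: +4 =44
r13=1101 pc3: +8 =52
r14=1110 pc3: +8 =60
r15=1111 pc4: +16 =76
r16=10000 pc1: +2 =78
r17=10001 pc2: +4 =82
r18=10010 pc2: +4 =86
r19=10011 pc3: +8 =94
r20=10100 pc2: +4 =98
r21=10101 pc3: +8 =106
r22=10110 pc3: +8 =114
r23=10111 pc4: +16 =130
r24=11000 pc2: +4 =134
r25=11001 pc3: +8 =142
r26=11010 pc3: +8 =150
r27=11011 pc4: +16 =166
r28=11100 pc3: +8 =174
r29=11101 pc4: +16 =190
r30=11110 pc4: +16 =206
r31=11111 pc5: +32 =238
r32=100000 pc1: +2 =240
r33=100001 pc2: +4 =244
r34=100010 pc2: +4 =248
r35=100011 pc3: +8 =256
r36=100100 pc2: +4 =260
r37=100101 pc3: +8 =268
r38=100110 pc3: +8 =276
r39=100111 pc4: +16 =292
r40=101000 pc2: +4 =296
r41=101001 pc3: +8 =304
r42=101010 pc3: +8 =312
r43=101011 pc4: +16 =328
r44=101100 pc3: +8 =336
r45=101101 pc4: +16 =352
r46=101110 pc4: +16 =368
r47=101111 pc5: +32 =400
r48=110000 pc2: +4 =404
r49=110001 pc3: +8 =412
r50=110010 pc3: +8 =420
r51=110011 pc4: +16 =436
r52=110100 pc3: +8 =444
r53=110101 pc4: +16 =460
r54=110110 pc4: +16 =476
r55=110111 pc5: +32 =508
r56=111000 pc3: +8 =516
r57=111001 pc4: +16 =532
r58=111010 pc4: +16 =548
r59=111011 pc5: +32 =580
r60=111100 pc4: +16 =596
r61=111101 pc5: +32 =628
r62=111110 pc5: +32 =660
r63=111111 pc6: +64 =724
r64=1000000 pc1: +2 =726
r65=1000001 pc2: +4 =730
r66=1000010 pc2: +4 =734
r67=1000011 pc3: +8 =742
r68=1000100 pc2: +4 =746
r69=1000101 pc3: +8 =754
r70=1000110 pc3: +8 =762
r71=1000111 pc4: +16 =778
r72=1001000 pc2: +4 =782
r73=1001001 pc3: +8 =790
r74=1001010 pc3: +8 =798
r75=1001011 pc4: +16 =814
r76=1001100 pc3: +8 =822
r77=1001101 pc4: +16 =838
r78=1001110 pc4: +16 =854
r79=1001111 pc5: +32 =886
r80=1010000 pc2: +4 =890

Answer: 890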